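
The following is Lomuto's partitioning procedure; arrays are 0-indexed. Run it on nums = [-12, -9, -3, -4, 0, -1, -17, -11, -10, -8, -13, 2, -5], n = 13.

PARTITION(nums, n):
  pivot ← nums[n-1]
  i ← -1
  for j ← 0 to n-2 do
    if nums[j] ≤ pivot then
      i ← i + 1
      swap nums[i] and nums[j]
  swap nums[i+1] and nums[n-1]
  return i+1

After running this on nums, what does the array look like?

[-12, -9, -17, -11, -10, -8, -13, -5, 0, -1, -3, 2, -4]

pivot = nums[12] = -5; i = -1
j=0: nums[0]=-12 ≤ -5 → i=0, swap nums[0],nums[0] (no change) → [-12, -9, -3, -4, 0, -1, -17, -11, -10, -8, -13, 2, -5]
j=1: nums[1]=-9 ≤ -5 → i=1, swap nums[1],nums[1] (no change) → [-12, -9, -3, -4, 0, -1, -17, -11, -10, -8, -13, 2, -5]
j=2: nums[2]=-3 > -5 → no swap
j=3: nums[3]=-4 > -5 → no swap
j=4: nums[4]=0 > -5 → no swap
j=5: nums[5]=-1 > -5 → no swap
j=6: nums[6]=-17 ≤ -5 → i=2, swap nums[2],nums[6] → [-12, -9, -17, -4, 0, -1, -3, -11, -10, -8, -13, 2, -5]
j=7: nums[7]=-11 ≤ -5 → i=3, swap nums[3],nums[7] → [-12, -9, -17, -11, 0, -1, -3, -4, -10, -8, -13, 2, -5]
j=8: nums[8]=-10 ≤ -5 → i=4, swap nums[4],nums[8] → [-12, -9, -17, -11, -10, -1, -3, -4, 0, -8, -13, 2, -5]
j=9: nums[9]=-8 ≤ -5 → i=5, swap nums[5],nums[9] → [-12, -9, -17, -11, -10, -8, -3, -4, 0, -1, -13, 2, -5]
j=10: nums[10]=-13 ≤ -5 → i=6, swap nums[6],nums[10] → [-12, -9, -17, -11, -10, -8, -13, -4, 0, -1, -3, 2, -5]
j=11: nums[11]=2 > -5 → no swap
final swap nums[7],nums[12] → [-12, -9, -17, -11, -10, -8, -13, -5, 0, -1, -3, 2, -4]; return 7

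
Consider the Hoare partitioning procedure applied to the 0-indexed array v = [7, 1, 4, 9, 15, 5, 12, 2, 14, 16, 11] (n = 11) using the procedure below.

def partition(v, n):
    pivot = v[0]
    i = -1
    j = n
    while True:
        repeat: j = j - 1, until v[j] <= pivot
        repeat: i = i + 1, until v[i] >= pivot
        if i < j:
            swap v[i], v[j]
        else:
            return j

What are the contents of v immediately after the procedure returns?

pivot = v[0] = 7; i = -1, j = 11
j→7 (v[7]=2≤7), i→0 (v[0]=7≥7); i<j, swap → [2, 1, 4, 9, 15, 5, 12, 7, 14, 16, 11]
j→5 (v[5]=5≤7), i→3 (v[3]=9≥7); i<j, swap → [2, 1, 4, 5, 15, 9, 12, 7, 14, 16, 11]
j→3, i→4; i≥j, return j=3. v = [2, 1, 4, 5, 15, 9, 12, 7, 14, 16, 11]

[2, 1, 4, 5, 15, 9, 12, 7, 14, 16, 11]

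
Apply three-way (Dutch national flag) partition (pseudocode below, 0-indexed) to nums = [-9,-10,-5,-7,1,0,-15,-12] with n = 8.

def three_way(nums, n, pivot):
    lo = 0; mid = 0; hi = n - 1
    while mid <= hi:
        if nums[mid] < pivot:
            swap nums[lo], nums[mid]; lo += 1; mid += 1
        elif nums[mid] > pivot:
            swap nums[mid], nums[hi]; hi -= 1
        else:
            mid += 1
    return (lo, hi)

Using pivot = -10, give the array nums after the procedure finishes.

pivot = -10; lo=0, mid=0, hi=7
nums[mid]=-9>-10: swap nums[0],nums[7]; hi=6 → [-12,-10,-5,-7,1,0,-15,-9]
nums[mid]=-12<-10: swap nums[0],nums[0]; lo=1,mid=1 → [-12,-10,-5,-7,1,0,-15,-9]
nums[mid]=-10=-10: mid=2
nums[mid]=-5>-10: swap nums[2],nums[6]; hi=5 → [-12,-10,-15,-7,1,0,-5,-9]
nums[mid]=-15<-10: swap nums[1],nums[2]; lo=2,mid=3 → [-12,-15,-10,-7,1,0,-5,-9]
nums[mid]=-7>-10: swap nums[3],nums[5]; hi=4 → [-12,-15,-10,0,1,-7,-5,-9]
nums[mid]=0>-10: swap nums[3],nums[4]; hi=3 → [-12,-15,-10,1,0,-7,-5,-9]
nums[mid]=1>-10: swap nums[3],nums[3]; hi=2 → [-12,-15,-10,1,0,-7,-5,-9]
end: lo=2, hi=2; nums = [-12,-15,-10,1,0,-7,-5,-9]

[-12,-15,-10,1,0,-7,-5,-9]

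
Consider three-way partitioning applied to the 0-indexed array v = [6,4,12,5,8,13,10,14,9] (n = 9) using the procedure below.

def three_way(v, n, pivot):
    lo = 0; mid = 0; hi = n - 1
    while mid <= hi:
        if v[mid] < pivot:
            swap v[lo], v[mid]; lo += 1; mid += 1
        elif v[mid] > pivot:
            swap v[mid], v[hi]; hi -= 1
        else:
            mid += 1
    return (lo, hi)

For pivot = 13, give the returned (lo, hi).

lo=0 mid=0 hi=8
6<13: swap(0,0), lo=1 mid=1 ⇒ [6,4,12,5,8,13,10,14,9]
4<13: swap(1,1), lo=2 mid=2 ⇒ [6,4,12,5,8,13,10,14,9]
12<13: swap(2,2), lo=3 mid=3 ⇒ [6,4,12,5,8,13,10,14,9]
5<13: swap(3,3), lo=4 mid=4 ⇒ [6,4,12,5,8,13,10,14,9]
8<13: swap(4,4), lo=5 mid=5 ⇒ [6,4,12,5,8,13,10,14,9]
13=13: mid=6
10<13: swap(5,6), lo=6 mid=7 ⇒ [6,4,12,5,8,10,13,14,9]
14>13: swap(7,8), hi=7 ⇒ [6,4,12,5,8,10,13,9,14]
9<13: swap(6,7), lo=7 mid=8 ⇒ [6,4,12,5,8,10,9,13,14]
done. lo=7 hi=7; v=[6,4,12,5,8,10,9,13,14]

(7, 7)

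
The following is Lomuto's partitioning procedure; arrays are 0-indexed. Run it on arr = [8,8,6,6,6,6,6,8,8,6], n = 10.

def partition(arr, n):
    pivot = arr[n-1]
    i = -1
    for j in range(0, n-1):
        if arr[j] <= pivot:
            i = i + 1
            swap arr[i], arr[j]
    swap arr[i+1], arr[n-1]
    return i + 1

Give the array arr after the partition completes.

[6,6,6,6,6,6,8,8,8,8]

pivot=6, i=-1
j=0: 8>6, skip
j=1: 8>6, skip
j=2: 6≤6, i=0, swap(0,2) ⇒ [6,8,8,6,6,6,6,8,8,6]
j=3: 6≤6, i=1, swap(1,3) ⇒ [6,6,8,8,6,6,6,8,8,6]
j=4: 6≤6, i=2, swap(2,4) ⇒ [6,6,6,8,8,6,6,8,8,6]
j=5: 6≤6, i=3, swap(3,5) ⇒ [6,6,6,6,8,8,6,8,8,6]
j=6: 6≤6, i=4, swap(4,6) ⇒ [6,6,6,6,6,8,8,8,8,6]
j=7: 8>6, skip
j=8: 8>6, skip
swap(5,9) ⇒ [6,6,6,6,6,6,8,8,8,8]; return 5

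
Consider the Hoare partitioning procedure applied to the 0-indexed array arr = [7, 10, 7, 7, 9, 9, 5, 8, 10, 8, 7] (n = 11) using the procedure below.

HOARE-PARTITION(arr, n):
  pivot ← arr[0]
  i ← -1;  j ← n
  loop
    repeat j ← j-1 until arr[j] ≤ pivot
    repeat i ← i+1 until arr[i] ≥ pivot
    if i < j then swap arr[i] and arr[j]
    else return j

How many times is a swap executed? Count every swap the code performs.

pivot = arr[0] = 7; i = -1, j = 11
j→10 (arr[10]=7≤7), i→0 (arr[0]=7≥7); i<j, swap → [7, 10, 7, 7, 9, 9, 5, 8, 10, 8, 7]
j→6 (arr[6]=5≤7), i→1 (arr[1]=10≥7); i<j, swap → [7, 5, 7, 7, 9, 9, 10, 8, 10, 8, 7]
j→3 (arr[3]=7≤7), i→2 (arr[2]=7≥7); i<j, swap → [7, 5, 7, 7, 9, 9, 10, 8, 10, 8, 7]
j→2, i→3; i≥j, return j=2. arr = [7, 5, 7, 7, 9, 9, 10, 8, 10, 8, 7]

3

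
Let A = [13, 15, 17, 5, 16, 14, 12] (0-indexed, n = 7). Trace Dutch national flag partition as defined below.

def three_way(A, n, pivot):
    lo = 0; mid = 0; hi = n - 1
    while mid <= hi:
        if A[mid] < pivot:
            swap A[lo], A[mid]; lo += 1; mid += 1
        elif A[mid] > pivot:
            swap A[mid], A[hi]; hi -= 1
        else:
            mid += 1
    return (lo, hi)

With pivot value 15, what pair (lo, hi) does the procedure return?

(4, 4)

pivot = 15; lo=0, mid=0, hi=6
A[mid]=13<15: swap A[0],A[0]; lo=1,mid=1 → [13, 15, 17, 5, 16, 14, 12]
A[mid]=15=15: mid=2
A[mid]=17>15: swap A[2],A[6]; hi=5 → [13, 15, 12, 5, 16, 14, 17]
A[mid]=12<15: swap A[1],A[2]; lo=2,mid=3 → [13, 12, 15, 5, 16, 14, 17]
A[mid]=5<15: swap A[2],A[3]; lo=3,mid=4 → [13, 12, 5, 15, 16, 14, 17]
A[mid]=16>15: swap A[4],A[5]; hi=4 → [13, 12, 5, 15, 14, 16, 17]
A[mid]=14<15: swap A[3],A[4]; lo=4,mid=5 → [13, 12, 5, 14, 15, 16, 17]
end: lo=4, hi=4; A = [13, 12, 5, 14, 15, 16, 17]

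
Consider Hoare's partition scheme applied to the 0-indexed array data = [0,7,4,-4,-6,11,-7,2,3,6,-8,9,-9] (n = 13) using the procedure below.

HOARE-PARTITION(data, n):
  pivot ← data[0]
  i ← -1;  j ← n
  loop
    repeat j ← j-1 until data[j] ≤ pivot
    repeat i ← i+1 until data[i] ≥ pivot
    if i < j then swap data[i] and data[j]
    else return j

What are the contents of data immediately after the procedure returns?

[-9,-8,-7,-4,-6,11,4,2,3,6,7,9,0]

pivot = data[0] = 0; i = -1, j = 13
j→12 (data[12]=-9≤0), i→0 (data[0]=0≥0); i<j, swap → [-9,7,4,-4,-6,11,-7,2,3,6,-8,9,0]
j→10 (data[10]=-8≤0), i→1 (data[1]=7≥0); i<j, swap → [-9,-8,4,-4,-6,11,-7,2,3,6,7,9,0]
j→6 (data[6]=-7≤0), i→2 (data[2]=4≥0); i<j, swap → [-9,-8,-7,-4,-6,11,4,2,3,6,7,9,0]
j→4, i→5; i≥j, return j=4. data = [-9,-8,-7,-4,-6,11,4,2,3,6,7,9,0]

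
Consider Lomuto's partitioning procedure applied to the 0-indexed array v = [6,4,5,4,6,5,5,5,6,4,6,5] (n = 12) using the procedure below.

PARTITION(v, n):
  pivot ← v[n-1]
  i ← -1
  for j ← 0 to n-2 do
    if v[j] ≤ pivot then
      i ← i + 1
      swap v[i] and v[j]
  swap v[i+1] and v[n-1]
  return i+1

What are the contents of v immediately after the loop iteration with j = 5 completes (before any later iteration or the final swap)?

[4,5,4,5,6,6,5,5,6,4,6,5]

pivot=5, i=-1
j=0: 6>5, skip
j=1: 4≤5, i=0, swap(0,1) ⇒ [4,6,5,4,6,5,5,5,6,4,6,5]
j=2: 5≤5, i=1, swap(1,2) ⇒ [4,5,6,4,6,5,5,5,6,4,6,5]
j=3: 4≤5, i=2, swap(2,3) ⇒ [4,5,4,6,6,5,5,5,6,4,6,5]
j=4: 6>5, skip
j=5: 5≤5, i=3, swap(3,5) ⇒ [4,5,4,5,6,6,5,5,6,4,6,5]
(after j=5) v = [4,5,4,5,6,6,5,5,6,4,6,5]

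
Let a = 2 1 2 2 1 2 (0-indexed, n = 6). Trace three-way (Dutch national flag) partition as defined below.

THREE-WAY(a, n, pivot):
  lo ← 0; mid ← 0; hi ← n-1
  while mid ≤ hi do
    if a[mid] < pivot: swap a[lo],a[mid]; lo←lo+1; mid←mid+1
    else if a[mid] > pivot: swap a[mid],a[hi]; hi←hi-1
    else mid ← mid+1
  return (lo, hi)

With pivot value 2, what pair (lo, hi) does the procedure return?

(2, 5)

pivot = 2; lo=0, mid=0, hi=5
a[mid]=2=2: mid=1
a[mid]=1<2: swap a[0],a[1]; lo=1,mid=2 → 1 2 2 2 1 2
a[mid]=2=2: mid=3
a[mid]=2=2: mid=4
a[mid]=1<2: swap a[1],a[4]; lo=2,mid=5 → 1 1 2 2 2 2
a[mid]=2=2: mid=6
end: lo=2, hi=5; a = 1 1 2 2 2 2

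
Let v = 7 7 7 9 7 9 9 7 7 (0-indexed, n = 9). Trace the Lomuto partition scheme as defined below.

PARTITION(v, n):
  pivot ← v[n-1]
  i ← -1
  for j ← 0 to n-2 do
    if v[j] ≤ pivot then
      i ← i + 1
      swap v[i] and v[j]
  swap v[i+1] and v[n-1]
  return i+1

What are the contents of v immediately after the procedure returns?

7 7 7 7 7 7 9 9 9

pivot=7, i=-1
j=0: 7≤7, i=0, swap(0,0) ⇒ 7 7 7 9 7 9 9 7 7
j=1: 7≤7, i=1, swap(1,1) ⇒ 7 7 7 9 7 9 9 7 7
j=2: 7≤7, i=2, swap(2,2) ⇒ 7 7 7 9 7 9 9 7 7
j=3: 9>7, skip
j=4: 7≤7, i=3, swap(3,4) ⇒ 7 7 7 7 9 9 9 7 7
j=5: 9>7, skip
j=6: 9>7, skip
j=7: 7≤7, i=4, swap(4,7) ⇒ 7 7 7 7 7 9 9 9 7
swap(5,8) ⇒ 7 7 7 7 7 7 9 9 9; return 5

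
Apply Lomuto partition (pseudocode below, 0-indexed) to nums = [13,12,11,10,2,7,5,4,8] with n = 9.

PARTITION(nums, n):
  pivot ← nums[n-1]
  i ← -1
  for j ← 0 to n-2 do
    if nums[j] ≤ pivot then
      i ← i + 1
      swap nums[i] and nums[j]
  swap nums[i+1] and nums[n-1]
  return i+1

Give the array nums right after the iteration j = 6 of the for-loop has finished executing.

pivot=8, i=-1
j=0: 13>8, skip
j=1: 12>8, skip
j=2: 11>8, skip
j=3: 10>8, skip
j=4: 2≤8, i=0, swap(0,4) ⇒ [2,12,11,10,13,7,5,4,8]
j=5: 7≤8, i=1, swap(1,5) ⇒ [2,7,11,10,13,12,5,4,8]
j=6: 5≤8, i=2, swap(2,6) ⇒ [2,7,5,10,13,12,11,4,8]
(after j=6) nums = [2,7,5,10,13,12,11,4,8]

[2,7,5,10,13,12,11,4,8]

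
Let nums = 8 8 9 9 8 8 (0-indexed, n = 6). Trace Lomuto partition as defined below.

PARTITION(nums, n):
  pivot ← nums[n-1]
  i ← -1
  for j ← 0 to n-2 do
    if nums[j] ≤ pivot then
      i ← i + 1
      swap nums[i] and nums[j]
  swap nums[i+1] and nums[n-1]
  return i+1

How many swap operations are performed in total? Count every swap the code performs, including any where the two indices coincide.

pivot=8, i=-1
j=0: 8≤8, i=0, swap(0,0) ⇒ 8 8 9 9 8 8
j=1: 8≤8, i=1, swap(1,1) ⇒ 8 8 9 9 8 8
j=2: 9>8, skip
j=3: 9>8, skip
j=4: 8≤8, i=2, swap(2,4) ⇒ 8 8 8 9 9 8
swap(3,5) ⇒ 8 8 8 8 9 9; return 3

4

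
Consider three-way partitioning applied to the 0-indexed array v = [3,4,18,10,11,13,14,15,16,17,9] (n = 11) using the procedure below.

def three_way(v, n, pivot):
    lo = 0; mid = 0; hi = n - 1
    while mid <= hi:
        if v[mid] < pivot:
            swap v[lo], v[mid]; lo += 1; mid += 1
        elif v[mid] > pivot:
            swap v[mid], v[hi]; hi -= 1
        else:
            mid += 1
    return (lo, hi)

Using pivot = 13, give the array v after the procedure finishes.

[3,4,9,10,11,13,15,16,17,14,18]

pivot = 13; lo=0, mid=0, hi=10
v[mid]=3<13: swap v[0],v[0]; lo=1,mid=1 → [3,4,18,10,11,13,14,15,16,17,9]
v[mid]=4<13: swap v[1],v[1]; lo=2,mid=2 → [3,4,18,10,11,13,14,15,16,17,9]
v[mid]=18>13: swap v[2],v[10]; hi=9 → [3,4,9,10,11,13,14,15,16,17,18]
v[mid]=9<13: swap v[2],v[2]; lo=3,mid=3 → [3,4,9,10,11,13,14,15,16,17,18]
v[mid]=10<13: swap v[3],v[3]; lo=4,mid=4 → [3,4,9,10,11,13,14,15,16,17,18]
v[mid]=11<13: swap v[4],v[4]; lo=5,mid=5 → [3,4,9,10,11,13,14,15,16,17,18]
v[mid]=13=13: mid=6
v[mid]=14>13: swap v[6],v[9]; hi=8 → [3,4,9,10,11,13,17,15,16,14,18]
v[mid]=17>13: swap v[6],v[8]; hi=7 → [3,4,9,10,11,13,16,15,17,14,18]
v[mid]=16>13: swap v[6],v[7]; hi=6 → [3,4,9,10,11,13,15,16,17,14,18]
v[mid]=15>13: swap v[6],v[6]; hi=5 → [3,4,9,10,11,13,15,16,17,14,18]
end: lo=5, hi=5; v = [3,4,9,10,11,13,15,16,17,14,18]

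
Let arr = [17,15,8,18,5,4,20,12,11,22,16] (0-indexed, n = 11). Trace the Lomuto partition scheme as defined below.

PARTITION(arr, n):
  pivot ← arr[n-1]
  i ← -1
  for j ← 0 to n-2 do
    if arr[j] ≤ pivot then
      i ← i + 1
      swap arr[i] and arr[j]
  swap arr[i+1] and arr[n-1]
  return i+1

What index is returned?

6

pivot = arr[10] = 16; i = -1
j=0: arr[0]=17 > 16 → no swap
j=1: arr[1]=15 ≤ 16 → i=0, swap arr[0],arr[1] → [15,17,8,18,5,4,20,12,11,22,16]
j=2: arr[2]=8 ≤ 16 → i=1, swap arr[1],arr[2] → [15,8,17,18,5,4,20,12,11,22,16]
j=3: arr[3]=18 > 16 → no swap
j=4: arr[4]=5 ≤ 16 → i=2, swap arr[2],arr[4] → [15,8,5,18,17,4,20,12,11,22,16]
j=5: arr[5]=4 ≤ 16 → i=3, swap arr[3],arr[5] → [15,8,5,4,17,18,20,12,11,22,16]
j=6: arr[6]=20 > 16 → no swap
j=7: arr[7]=12 ≤ 16 → i=4, swap arr[4],arr[7] → [15,8,5,4,12,18,20,17,11,22,16]
j=8: arr[8]=11 ≤ 16 → i=5, swap arr[5],arr[8] → [15,8,5,4,12,11,20,17,18,22,16]
j=9: arr[9]=22 > 16 → no swap
final swap arr[6],arr[10] → [15,8,5,4,12,11,16,17,18,22,20]; return 6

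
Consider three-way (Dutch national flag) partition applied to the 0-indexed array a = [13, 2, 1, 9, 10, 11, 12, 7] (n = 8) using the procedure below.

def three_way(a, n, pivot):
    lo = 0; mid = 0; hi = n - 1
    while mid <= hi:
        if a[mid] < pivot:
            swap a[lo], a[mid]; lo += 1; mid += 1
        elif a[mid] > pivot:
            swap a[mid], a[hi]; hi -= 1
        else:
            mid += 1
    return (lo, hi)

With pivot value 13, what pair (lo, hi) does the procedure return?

(7, 7)

lo=0 mid=0 hi=7
13=13: mid=1
2<13: swap(0,1), lo=1 mid=2 ⇒ [2, 13, 1, 9, 10, 11, 12, 7]
1<13: swap(1,2), lo=2 mid=3 ⇒ [2, 1, 13, 9, 10, 11, 12, 7]
9<13: swap(2,3), lo=3 mid=4 ⇒ [2, 1, 9, 13, 10, 11, 12, 7]
10<13: swap(3,4), lo=4 mid=5 ⇒ [2, 1, 9, 10, 13, 11, 12, 7]
11<13: swap(4,5), lo=5 mid=6 ⇒ [2, 1, 9, 10, 11, 13, 12, 7]
12<13: swap(5,6), lo=6 mid=7 ⇒ [2, 1, 9, 10, 11, 12, 13, 7]
7<13: swap(6,7), lo=7 mid=8 ⇒ [2, 1, 9, 10, 11, 12, 7, 13]
done. lo=7 hi=7; a=[2, 1, 9, 10, 11, 12, 7, 13]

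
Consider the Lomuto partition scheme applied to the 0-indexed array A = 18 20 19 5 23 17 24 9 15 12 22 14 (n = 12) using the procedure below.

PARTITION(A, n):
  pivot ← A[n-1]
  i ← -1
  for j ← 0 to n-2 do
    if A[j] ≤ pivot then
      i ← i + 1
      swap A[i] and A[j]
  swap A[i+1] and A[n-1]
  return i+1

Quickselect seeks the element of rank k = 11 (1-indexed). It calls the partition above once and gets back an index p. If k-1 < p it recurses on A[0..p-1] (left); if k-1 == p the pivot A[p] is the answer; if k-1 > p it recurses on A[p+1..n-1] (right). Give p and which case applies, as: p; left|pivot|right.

pivot = A[11] = 14; i = -1
j=0: A[0]=18 > 14 → no swap
j=1: A[1]=20 > 14 → no swap
j=2: A[2]=19 > 14 → no swap
j=3: A[3]=5 ≤ 14 → i=0, swap A[0],A[3] → 5 20 19 18 23 17 24 9 15 12 22 14
j=4: A[4]=23 > 14 → no swap
j=5: A[5]=17 > 14 → no swap
j=6: A[6]=24 > 14 → no swap
j=7: A[7]=9 ≤ 14 → i=1, swap A[1],A[7] → 5 9 19 18 23 17 24 20 15 12 22 14
j=8: A[8]=15 > 14 → no swap
j=9: A[9]=12 ≤ 14 → i=2, swap A[2],A[9] → 5 9 12 18 23 17 24 20 15 19 22 14
j=10: A[10]=22 > 14 → no swap
final swap A[3],A[11] → 5 9 12 14 23 17 24 20 15 19 22 18; return 3
p = 3; k-1 = 10 > 3 ⇒ right

3; right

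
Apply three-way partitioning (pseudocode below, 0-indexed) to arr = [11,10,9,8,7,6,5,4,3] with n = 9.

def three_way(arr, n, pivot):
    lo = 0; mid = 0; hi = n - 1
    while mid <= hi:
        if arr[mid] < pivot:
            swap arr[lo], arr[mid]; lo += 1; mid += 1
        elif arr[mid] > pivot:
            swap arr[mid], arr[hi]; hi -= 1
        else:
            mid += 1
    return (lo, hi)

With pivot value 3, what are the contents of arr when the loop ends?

lo=0 mid=0 hi=8
11>3: swap(0,8), hi=7 ⇒ [3,10,9,8,7,6,5,4,11]
3=3: mid=1
10>3: swap(1,7), hi=6 ⇒ [3,4,9,8,7,6,5,10,11]
4>3: swap(1,6), hi=5 ⇒ [3,5,9,8,7,6,4,10,11]
5>3: swap(1,5), hi=4 ⇒ [3,6,9,8,7,5,4,10,11]
6>3: swap(1,4), hi=3 ⇒ [3,7,9,8,6,5,4,10,11]
7>3: swap(1,3), hi=2 ⇒ [3,8,9,7,6,5,4,10,11]
8>3: swap(1,2), hi=1 ⇒ [3,9,8,7,6,5,4,10,11]
9>3: swap(1,1), hi=0 ⇒ [3,9,8,7,6,5,4,10,11]
done. lo=0 hi=0; arr=[3,9,8,7,6,5,4,10,11]

[3,9,8,7,6,5,4,10,11]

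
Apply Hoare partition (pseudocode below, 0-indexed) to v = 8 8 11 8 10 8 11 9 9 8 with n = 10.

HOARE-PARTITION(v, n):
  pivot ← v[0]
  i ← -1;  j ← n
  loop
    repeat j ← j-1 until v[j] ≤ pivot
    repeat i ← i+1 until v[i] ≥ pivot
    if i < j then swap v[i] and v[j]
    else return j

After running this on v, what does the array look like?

pivot = v[0] = 8; i = -1, j = 10
j→9 (v[9]=8≤8), i→0 (v[0]=8≥8); i<j, swap → 8 8 11 8 10 8 11 9 9 8
j→5 (v[5]=8≤8), i→1 (v[1]=8≥8); i<j, swap → 8 8 11 8 10 8 11 9 9 8
j→3 (v[3]=8≤8), i→2 (v[2]=11≥8); i<j, swap → 8 8 8 11 10 8 11 9 9 8
j→2, i→3; i≥j, return j=2. v = 8 8 8 11 10 8 11 9 9 8

8 8 8 11 10 8 11 9 9 8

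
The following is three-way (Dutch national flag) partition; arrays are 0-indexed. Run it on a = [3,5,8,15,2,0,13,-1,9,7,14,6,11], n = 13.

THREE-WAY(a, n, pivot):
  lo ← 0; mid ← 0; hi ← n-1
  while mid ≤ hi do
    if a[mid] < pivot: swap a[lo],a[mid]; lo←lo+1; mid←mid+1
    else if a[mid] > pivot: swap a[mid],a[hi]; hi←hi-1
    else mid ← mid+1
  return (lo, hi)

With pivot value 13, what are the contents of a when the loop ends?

lo=0 mid=0 hi=12
3<13: swap(0,0), lo=1 mid=1 ⇒ [3,5,8,15,2,0,13,-1,9,7,14,6,11]
5<13: swap(1,1), lo=2 mid=2 ⇒ [3,5,8,15,2,0,13,-1,9,7,14,6,11]
8<13: swap(2,2), lo=3 mid=3 ⇒ [3,5,8,15,2,0,13,-1,9,7,14,6,11]
15>13: swap(3,12), hi=11 ⇒ [3,5,8,11,2,0,13,-1,9,7,14,6,15]
11<13: swap(3,3), lo=4 mid=4 ⇒ [3,5,8,11,2,0,13,-1,9,7,14,6,15]
2<13: swap(4,4), lo=5 mid=5 ⇒ [3,5,8,11,2,0,13,-1,9,7,14,6,15]
0<13: swap(5,5), lo=6 mid=6 ⇒ [3,5,8,11,2,0,13,-1,9,7,14,6,15]
13=13: mid=7
-1<13: swap(6,7), lo=7 mid=8 ⇒ [3,5,8,11,2,0,-1,13,9,7,14,6,15]
9<13: swap(7,8), lo=8 mid=9 ⇒ [3,5,8,11,2,0,-1,9,13,7,14,6,15]
7<13: swap(8,9), lo=9 mid=10 ⇒ [3,5,8,11,2,0,-1,9,7,13,14,6,15]
14>13: swap(10,11), hi=10 ⇒ [3,5,8,11,2,0,-1,9,7,13,6,14,15]
6<13: swap(9,10), lo=10 mid=11 ⇒ [3,5,8,11,2,0,-1,9,7,6,13,14,15]
done. lo=10 hi=10; a=[3,5,8,11,2,0,-1,9,7,6,13,14,15]

[3,5,8,11,2,0,-1,9,7,6,13,14,15]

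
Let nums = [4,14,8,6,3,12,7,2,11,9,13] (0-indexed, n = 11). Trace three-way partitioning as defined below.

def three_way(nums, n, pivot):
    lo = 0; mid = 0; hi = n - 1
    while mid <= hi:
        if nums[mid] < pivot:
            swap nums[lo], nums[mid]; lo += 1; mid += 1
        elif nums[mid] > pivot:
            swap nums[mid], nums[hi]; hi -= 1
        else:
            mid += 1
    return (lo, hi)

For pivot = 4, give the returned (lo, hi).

(2, 2)

lo=0 mid=0 hi=10
4=4: mid=1
14>4: swap(1,10), hi=9 ⇒ [4,13,8,6,3,12,7,2,11,9,14]
13>4: swap(1,9), hi=8 ⇒ [4,9,8,6,3,12,7,2,11,13,14]
9>4: swap(1,8), hi=7 ⇒ [4,11,8,6,3,12,7,2,9,13,14]
11>4: swap(1,7), hi=6 ⇒ [4,2,8,6,3,12,7,11,9,13,14]
2<4: swap(0,1), lo=1 mid=2 ⇒ [2,4,8,6,3,12,7,11,9,13,14]
8>4: swap(2,6), hi=5 ⇒ [2,4,7,6,3,12,8,11,9,13,14]
7>4: swap(2,5), hi=4 ⇒ [2,4,12,6,3,7,8,11,9,13,14]
12>4: swap(2,4), hi=3 ⇒ [2,4,3,6,12,7,8,11,9,13,14]
3<4: swap(1,2), lo=2 mid=3 ⇒ [2,3,4,6,12,7,8,11,9,13,14]
6>4: swap(3,3), hi=2 ⇒ [2,3,4,6,12,7,8,11,9,13,14]
done. lo=2 hi=2; nums=[2,3,4,6,12,7,8,11,9,13,14]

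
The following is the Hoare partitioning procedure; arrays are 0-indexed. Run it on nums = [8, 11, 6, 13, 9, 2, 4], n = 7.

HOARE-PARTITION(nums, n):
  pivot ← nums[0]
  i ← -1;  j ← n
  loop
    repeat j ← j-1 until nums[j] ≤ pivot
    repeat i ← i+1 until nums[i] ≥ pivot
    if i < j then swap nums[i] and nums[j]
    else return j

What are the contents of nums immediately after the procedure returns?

[4, 2, 6, 13, 9, 11, 8]

pivot = nums[0] = 8; i = -1, j = 7
j→6 (nums[6]=4≤8), i→0 (nums[0]=8≥8); i<j, swap → [4, 11, 6, 13, 9, 2, 8]
j→5 (nums[5]=2≤8), i→1 (nums[1]=11≥8); i<j, swap → [4, 2, 6, 13, 9, 11, 8]
j→2, i→3; i≥j, return j=2. nums = [4, 2, 6, 13, 9, 11, 8]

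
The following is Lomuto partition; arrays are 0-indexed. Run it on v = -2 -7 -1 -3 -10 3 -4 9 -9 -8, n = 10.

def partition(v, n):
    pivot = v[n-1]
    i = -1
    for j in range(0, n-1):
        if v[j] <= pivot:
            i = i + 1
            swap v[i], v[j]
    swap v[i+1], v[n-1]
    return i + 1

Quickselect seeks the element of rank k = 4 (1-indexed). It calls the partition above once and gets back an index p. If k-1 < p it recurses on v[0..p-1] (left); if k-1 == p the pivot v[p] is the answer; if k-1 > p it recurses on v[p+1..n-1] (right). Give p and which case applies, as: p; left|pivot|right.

2; right

pivot = v[9] = -8; i = -1
j=0: v[0]=-2 > -8 → no swap
j=1: v[1]=-7 > -8 → no swap
j=2: v[2]=-1 > -8 → no swap
j=3: v[3]=-3 > -8 → no swap
j=4: v[4]=-10 ≤ -8 → i=0, swap v[0],v[4] → -10 -7 -1 -3 -2 3 -4 9 -9 -8
j=5: v[5]=3 > -8 → no swap
j=6: v[6]=-4 > -8 → no swap
j=7: v[7]=9 > -8 → no swap
j=8: v[8]=-9 ≤ -8 → i=1, swap v[1],v[8] → -10 -9 -1 -3 -2 3 -4 9 -7 -8
final swap v[2],v[9] → -10 -9 -8 -3 -2 3 -4 9 -7 -1; return 2
p = 2; k-1 = 3 > 2 ⇒ right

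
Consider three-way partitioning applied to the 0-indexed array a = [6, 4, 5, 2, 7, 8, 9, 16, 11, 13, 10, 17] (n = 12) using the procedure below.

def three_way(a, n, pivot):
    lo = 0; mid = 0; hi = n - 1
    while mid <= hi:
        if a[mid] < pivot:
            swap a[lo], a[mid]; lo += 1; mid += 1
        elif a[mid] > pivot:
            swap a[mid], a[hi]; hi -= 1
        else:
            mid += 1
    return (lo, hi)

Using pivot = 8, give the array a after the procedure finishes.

[6, 4, 5, 2, 7, 8, 16, 11, 13, 10, 17, 9]

pivot = 8; lo=0, mid=0, hi=11
a[mid]=6<8: swap a[0],a[0]; lo=1,mid=1 → [6, 4, 5, 2, 7, 8, 9, 16, 11, 13, 10, 17]
a[mid]=4<8: swap a[1],a[1]; lo=2,mid=2 → [6, 4, 5, 2, 7, 8, 9, 16, 11, 13, 10, 17]
a[mid]=5<8: swap a[2],a[2]; lo=3,mid=3 → [6, 4, 5, 2, 7, 8, 9, 16, 11, 13, 10, 17]
a[mid]=2<8: swap a[3],a[3]; lo=4,mid=4 → [6, 4, 5, 2, 7, 8, 9, 16, 11, 13, 10, 17]
a[mid]=7<8: swap a[4],a[4]; lo=5,mid=5 → [6, 4, 5, 2, 7, 8, 9, 16, 11, 13, 10, 17]
a[mid]=8=8: mid=6
a[mid]=9>8: swap a[6],a[11]; hi=10 → [6, 4, 5, 2, 7, 8, 17, 16, 11, 13, 10, 9]
a[mid]=17>8: swap a[6],a[10]; hi=9 → [6, 4, 5, 2, 7, 8, 10, 16, 11, 13, 17, 9]
a[mid]=10>8: swap a[6],a[9]; hi=8 → [6, 4, 5, 2, 7, 8, 13, 16, 11, 10, 17, 9]
a[mid]=13>8: swap a[6],a[8]; hi=7 → [6, 4, 5, 2, 7, 8, 11, 16, 13, 10, 17, 9]
a[mid]=11>8: swap a[6],a[7]; hi=6 → [6, 4, 5, 2, 7, 8, 16, 11, 13, 10, 17, 9]
a[mid]=16>8: swap a[6],a[6]; hi=5 → [6, 4, 5, 2, 7, 8, 16, 11, 13, 10, 17, 9]
end: lo=5, hi=5; a = [6, 4, 5, 2, 7, 8, 16, 11, 13, 10, 17, 9]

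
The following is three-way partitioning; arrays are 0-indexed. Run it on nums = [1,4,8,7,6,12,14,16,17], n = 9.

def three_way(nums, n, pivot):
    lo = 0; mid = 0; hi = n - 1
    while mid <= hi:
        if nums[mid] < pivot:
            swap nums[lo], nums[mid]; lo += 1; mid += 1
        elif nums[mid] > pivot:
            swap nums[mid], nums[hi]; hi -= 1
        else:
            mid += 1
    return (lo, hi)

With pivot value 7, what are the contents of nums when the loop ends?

pivot = 7; lo=0, mid=0, hi=8
nums[mid]=1<7: swap nums[0],nums[0]; lo=1,mid=1 → [1,4,8,7,6,12,14,16,17]
nums[mid]=4<7: swap nums[1],nums[1]; lo=2,mid=2 → [1,4,8,7,6,12,14,16,17]
nums[mid]=8>7: swap nums[2],nums[8]; hi=7 → [1,4,17,7,6,12,14,16,8]
nums[mid]=17>7: swap nums[2],nums[7]; hi=6 → [1,4,16,7,6,12,14,17,8]
nums[mid]=16>7: swap nums[2],nums[6]; hi=5 → [1,4,14,7,6,12,16,17,8]
nums[mid]=14>7: swap nums[2],nums[5]; hi=4 → [1,4,12,7,6,14,16,17,8]
nums[mid]=12>7: swap nums[2],nums[4]; hi=3 → [1,4,6,7,12,14,16,17,8]
nums[mid]=6<7: swap nums[2],nums[2]; lo=3,mid=3 → [1,4,6,7,12,14,16,17,8]
nums[mid]=7=7: mid=4
end: lo=3, hi=3; nums = [1,4,6,7,12,14,16,17,8]

[1,4,6,7,12,14,16,17,8]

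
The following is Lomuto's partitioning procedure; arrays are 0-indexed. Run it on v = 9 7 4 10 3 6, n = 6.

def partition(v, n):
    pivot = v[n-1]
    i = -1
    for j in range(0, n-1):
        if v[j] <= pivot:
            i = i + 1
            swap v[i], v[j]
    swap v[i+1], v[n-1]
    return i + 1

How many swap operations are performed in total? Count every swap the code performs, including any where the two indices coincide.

pivot=6, i=-1
j=0: 9>6, skip
j=1: 7>6, skip
j=2: 4≤6, i=0, swap(0,2) ⇒ 4 7 9 10 3 6
j=3: 10>6, skip
j=4: 3≤6, i=1, swap(1,4) ⇒ 4 3 9 10 7 6
swap(2,5) ⇒ 4 3 6 10 7 9; return 2

3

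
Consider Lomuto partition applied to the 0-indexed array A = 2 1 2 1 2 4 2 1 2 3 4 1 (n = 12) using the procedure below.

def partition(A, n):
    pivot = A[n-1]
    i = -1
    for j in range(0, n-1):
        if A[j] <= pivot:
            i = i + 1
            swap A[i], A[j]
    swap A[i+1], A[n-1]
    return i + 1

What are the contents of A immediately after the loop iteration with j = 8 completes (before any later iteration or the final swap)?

1 1 1 2 2 4 2 2 2 3 4 1

pivot = A[11] = 1; i = -1
j=0: A[0]=2 > 1 → no swap
j=1: A[1]=1 ≤ 1 → i=0, swap A[0],A[1] → 1 2 2 1 2 4 2 1 2 3 4 1
j=2: A[2]=2 > 1 → no swap
j=3: A[3]=1 ≤ 1 → i=1, swap A[1],A[3] → 1 1 2 2 2 4 2 1 2 3 4 1
j=4: A[4]=2 > 1 → no swap
j=5: A[5]=4 > 1 → no swap
j=6: A[6]=2 > 1 → no swap
j=7: A[7]=1 ≤ 1 → i=2, swap A[2],A[7] → 1 1 1 2 2 4 2 2 2 3 4 1
j=8: A[8]=2 > 1 → no swap
(after j=8) A = 1 1 1 2 2 4 2 2 2 3 4 1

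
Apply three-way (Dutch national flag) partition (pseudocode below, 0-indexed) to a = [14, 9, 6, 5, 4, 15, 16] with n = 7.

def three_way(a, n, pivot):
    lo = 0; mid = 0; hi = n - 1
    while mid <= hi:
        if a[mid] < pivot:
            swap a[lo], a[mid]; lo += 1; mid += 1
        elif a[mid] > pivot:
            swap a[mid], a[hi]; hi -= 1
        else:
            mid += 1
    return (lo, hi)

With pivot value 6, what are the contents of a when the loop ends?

pivot = 6; lo=0, mid=0, hi=6
a[mid]=14>6: swap a[0],a[6]; hi=5 → [16, 9, 6, 5, 4, 15, 14]
a[mid]=16>6: swap a[0],a[5]; hi=4 → [15, 9, 6, 5, 4, 16, 14]
a[mid]=15>6: swap a[0],a[4]; hi=3 → [4, 9, 6, 5, 15, 16, 14]
a[mid]=4<6: swap a[0],a[0]; lo=1,mid=1 → [4, 9, 6, 5, 15, 16, 14]
a[mid]=9>6: swap a[1],a[3]; hi=2 → [4, 5, 6, 9, 15, 16, 14]
a[mid]=5<6: swap a[1],a[1]; lo=2,mid=2 → [4, 5, 6, 9, 15, 16, 14]
a[mid]=6=6: mid=3
end: lo=2, hi=2; a = [4, 5, 6, 9, 15, 16, 14]

[4, 5, 6, 9, 15, 16, 14]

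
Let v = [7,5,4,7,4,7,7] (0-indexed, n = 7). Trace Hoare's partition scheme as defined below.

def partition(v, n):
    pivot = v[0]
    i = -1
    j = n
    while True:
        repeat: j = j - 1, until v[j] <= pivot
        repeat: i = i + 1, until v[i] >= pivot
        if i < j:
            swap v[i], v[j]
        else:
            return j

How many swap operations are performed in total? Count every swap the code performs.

pivot = v[0] = 7; i = -1, j = 7
j→6 (v[6]=7≤7), i→0 (v[0]=7≥7); i<j, swap → [7,5,4,7,4,7,7]
j→5 (v[5]=7≤7), i→3 (v[3]=7≥7); i<j, swap → [7,5,4,7,4,7,7]
j→4, i→5; i≥j, return j=4. v = [7,5,4,7,4,7,7]

2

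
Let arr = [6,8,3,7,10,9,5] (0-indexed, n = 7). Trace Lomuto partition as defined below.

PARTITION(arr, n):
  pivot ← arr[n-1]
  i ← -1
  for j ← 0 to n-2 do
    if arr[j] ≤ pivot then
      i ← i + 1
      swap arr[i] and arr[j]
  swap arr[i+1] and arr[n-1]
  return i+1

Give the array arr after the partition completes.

[3,5,6,7,10,9,8]

pivot = arr[6] = 5; i = -1
j=0: arr[0]=6 > 5 → no swap
j=1: arr[1]=8 > 5 → no swap
j=2: arr[2]=3 ≤ 5 → i=0, swap arr[0],arr[2] → [3,8,6,7,10,9,5]
j=3: arr[3]=7 > 5 → no swap
j=4: arr[4]=10 > 5 → no swap
j=5: arr[5]=9 > 5 → no swap
final swap arr[1],arr[6] → [3,5,6,7,10,9,8]; return 1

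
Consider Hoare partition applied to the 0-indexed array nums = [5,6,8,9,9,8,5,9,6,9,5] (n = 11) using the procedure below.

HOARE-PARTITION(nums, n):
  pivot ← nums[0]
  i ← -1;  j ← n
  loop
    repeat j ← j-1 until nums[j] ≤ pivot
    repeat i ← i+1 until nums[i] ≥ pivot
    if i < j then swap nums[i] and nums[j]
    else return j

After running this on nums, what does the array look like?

[5,5,8,9,9,8,6,9,6,9,5]

pivot = nums[0] = 5; i = -1, j = 11
j→10 (nums[10]=5≤5), i→0 (nums[0]=5≥5); i<j, swap → [5,6,8,9,9,8,5,9,6,9,5]
j→6 (nums[6]=5≤5), i→1 (nums[1]=6≥5); i<j, swap → [5,5,8,9,9,8,6,9,6,9,5]
j→1, i→2; i≥j, return j=1. nums = [5,5,8,9,9,8,6,9,6,9,5]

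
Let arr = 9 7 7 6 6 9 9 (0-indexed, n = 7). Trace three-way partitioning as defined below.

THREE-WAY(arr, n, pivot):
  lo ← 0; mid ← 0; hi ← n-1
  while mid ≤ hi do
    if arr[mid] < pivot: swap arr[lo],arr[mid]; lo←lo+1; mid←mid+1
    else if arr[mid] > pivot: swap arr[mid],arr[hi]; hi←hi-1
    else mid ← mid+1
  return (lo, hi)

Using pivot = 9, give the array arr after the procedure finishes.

pivot = 9; lo=0, mid=0, hi=6
arr[mid]=9=9: mid=1
arr[mid]=7<9: swap arr[0],arr[1]; lo=1,mid=2 → 7 9 7 6 6 9 9
arr[mid]=7<9: swap arr[1],arr[2]; lo=2,mid=3 → 7 7 9 6 6 9 9
arr[mid]=6<9: swap arr[2],arr[3]; lo=3,mid=4 → 7 7 6 9 6 9 9
arr[mid]=6<9: swap arr[3],arr[4]; lo=4,mid=5 → 7 7 6 6 9 9 9
arr[mid]=9=9: mid=6
arr[mid]=9=9: mid=7
end: lo=4, hi=6; arr = 7 7 6 6 9 9 9

7 7 6 6 9 9 9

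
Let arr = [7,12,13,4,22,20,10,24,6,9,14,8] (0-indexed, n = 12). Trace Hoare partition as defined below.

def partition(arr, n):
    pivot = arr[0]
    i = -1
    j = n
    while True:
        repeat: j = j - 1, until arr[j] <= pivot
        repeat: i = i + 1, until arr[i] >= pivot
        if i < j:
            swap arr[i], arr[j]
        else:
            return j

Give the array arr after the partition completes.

[6,4,13,12,22,20,10,24,7,9,14,8]

pivot=7
j stops at 8 (6), i stops at 0 (7); swap ⇒ [6,12,13,4,22,20,10,24,7,9,14,8]
j stops at 3 (4), i stops at 1 (12); swap ⇒ [6,4,13,12,22,20,10,24,7,9,14,8]
j stops at 1, i stops at 2; i≥j ⇒ return 1. arr=[6,4,13,12,22,20,10,24,7,9,14,8]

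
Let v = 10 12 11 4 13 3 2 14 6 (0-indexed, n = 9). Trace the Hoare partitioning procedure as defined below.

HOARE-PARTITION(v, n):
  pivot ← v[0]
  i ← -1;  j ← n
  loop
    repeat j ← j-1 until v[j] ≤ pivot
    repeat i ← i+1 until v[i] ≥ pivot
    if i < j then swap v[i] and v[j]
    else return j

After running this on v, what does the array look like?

pivot=10
j stops at 8 (6), i stops at 0 (10); swap ⇒ 6 12 11 4 13 3 2 14 10
j stops at 6 (2), i stops at 1 (12); swap ⇒ 6 2 11 4 13 3 12 14 10
j stops at 5 (3), i stops at 2 (11); swap ⇒ 6 2 3 4 13 11 12 14 10
j stops at 3, i stops at 4; i≥j ⇒ return 3. v=6 2 3 4 13 11 12 14 10

6 2 3 4 13 11 12 14 10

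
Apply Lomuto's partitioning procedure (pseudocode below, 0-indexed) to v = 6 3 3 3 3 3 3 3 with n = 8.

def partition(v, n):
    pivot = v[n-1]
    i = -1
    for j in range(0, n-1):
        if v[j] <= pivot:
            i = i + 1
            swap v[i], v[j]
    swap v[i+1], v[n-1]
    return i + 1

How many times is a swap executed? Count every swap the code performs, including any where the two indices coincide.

pivot = v[7] = 3; i = -1
j=0: v[0]=6 > 3 → no swap
j=1: v[1]=3 ≤ 3 → i=0, swap v[0],v[1] → 3 6 3 3 3 3 3 3
j=2: v[2]=3 ≤ 3 → i=1, swap v[1],v[2] → 3 3 6 3 3 3 3 3
j=3: v[3]=3 ≤ 3 → i=2, swap v[2],v[3] → 3 3 3 6 3 3 3 3
j=4: v[4]=3 ≤ 3 → i=3, swap v[3],v[4] → 3 3 3 3 6 3 3 3
j=5: v[5]=3 ≤ 3 → i=4, swap v[4],v[5] → 3 3 3 3 3 6 3 3
j=6: v[6]=3 ≤ 3 → i=5, swap v[5],v[6] → 3 3 3 3 3 3 6 3
final swap v[6],v[7] → 3 3 3 3 3 3 3 6; return 6

7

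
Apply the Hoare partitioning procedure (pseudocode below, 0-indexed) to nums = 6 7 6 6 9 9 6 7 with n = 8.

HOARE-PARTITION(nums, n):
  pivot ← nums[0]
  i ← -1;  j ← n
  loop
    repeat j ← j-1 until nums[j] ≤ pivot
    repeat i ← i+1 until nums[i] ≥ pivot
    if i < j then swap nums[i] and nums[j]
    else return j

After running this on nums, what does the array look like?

6 6 6 7 9 9 6 7

pivot = nums[0] = 6; i = -1, j = 8
j→6 (nums[6]=6≤6), i→0 (nums[0]=6≥6); i<j, swap → 6 7 6 6 9 9 6 7
j→3 (nums[3]=6≤6), i→1 (nums[1]=7≥6); i<j, swap → 6 6 6 7 9 9 6 7
j→2, i→2; i≥j, return j=2. nums = 6 6 6 7 9 9 6 7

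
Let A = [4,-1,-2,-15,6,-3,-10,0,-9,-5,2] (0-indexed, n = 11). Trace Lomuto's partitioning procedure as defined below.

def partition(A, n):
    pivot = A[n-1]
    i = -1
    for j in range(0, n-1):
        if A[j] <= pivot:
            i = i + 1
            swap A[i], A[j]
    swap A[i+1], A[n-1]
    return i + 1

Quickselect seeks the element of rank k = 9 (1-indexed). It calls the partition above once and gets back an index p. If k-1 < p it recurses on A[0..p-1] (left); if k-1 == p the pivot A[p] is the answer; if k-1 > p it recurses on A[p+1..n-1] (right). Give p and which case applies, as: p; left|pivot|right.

pivot=2, i=-1
j=0: 4>2, skip
j=1: -1≤2, i=0, swap(0,1) ⇒ [-1,4,-2,-15,6,-3,-10,0,-9,-5,2]
j=2: -2≤2, i=1, swap(1,2) ⇒ [-1,-2,4,-15,6,-3,-10,0,-9,-5,2]
j=3: -15≤2, i=2, swap(2,3) ⇒ [-1,-2,-15,4,6,-3,-10,0,-9,-5,2]
j=4: 6>2, skip
j=5: -3≤2, i=3, swap(3,5) ⇒ [-1,-2,-15,-3,6,4,-10,0,-9,-5,2]
j=6: -10≤2, i=4, swap(4,6) ⇒ [-1,-2,-15,-3,-10,4,6,0,-9,-5,2]
j=7: 0≤2, i=5, swap(5,7) ⇒ [-1,-2,-15,-3,-10,0,6,4,-9,-5,2]
j=8: -9≤2, i=6, swap(6,8) ⇒ [-1,-2,-15,-3,-10,0,-9,4,6,-5,2]
j=9: -5≤2, i=7, swap(7,9) ⇒ [-1,-2,-15,-3,-10,0,-9,-5,6,4,2]
swap(8,10) ⇒ [-1,-2,-15,-3,-10,0,-9,-5,2,4,6]; return 8
p = 8; k-1 = 8 == 8 ⇒ pivot

8; pivot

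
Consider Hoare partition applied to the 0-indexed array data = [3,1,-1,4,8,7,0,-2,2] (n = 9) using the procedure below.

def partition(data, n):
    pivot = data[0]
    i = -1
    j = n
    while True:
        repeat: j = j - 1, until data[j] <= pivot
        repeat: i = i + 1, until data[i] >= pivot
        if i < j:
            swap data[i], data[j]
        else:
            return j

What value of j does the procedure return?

4

pivot = data[0] = 3; i = -1, j = 9
j→8 (data[8]=2≤3), i→0 (data[0]=3≥3); i<j, swap → [2,1,-1,4,8,7,0,-2,3]
j→7 (data[7]=-2≤3), i→3 (data[3]=4≥3); i<j, swap → [2,1,-1,-2,8,7,0,4,3]
j→6 (data[6]=0≤3), i→4 (data[4]=8≥3); i<j, swap → [2,1,-1,-2,0,7,8,4,3]
j→4, i→5; i≥j, return j=4. data = [2,1,-1,-2,0,7,8,4,3]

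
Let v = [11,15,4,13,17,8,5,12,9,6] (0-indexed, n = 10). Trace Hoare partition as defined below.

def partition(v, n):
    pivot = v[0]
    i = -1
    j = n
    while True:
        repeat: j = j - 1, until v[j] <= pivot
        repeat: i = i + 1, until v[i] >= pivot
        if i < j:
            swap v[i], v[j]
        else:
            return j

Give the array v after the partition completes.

pivot = v[0] = 11; i = -1, j = 10
j→9 (v[9]=6≤11), i→0 (v[0]=11≥11); i<j, swap → [6,15,4,13,17,8,5,12,9,11]
j→8 (v[8]=9≤11), i→1 (v[1]=15≥11); i<j, swap → [6,9,4,13,17,8,5,12,15,11]
j→6 (v[6]=5≤11), i→3 (v[3]=13≥11); i<j, swap → [6,9,4,5,17,8,13,12,15,11]
j→5 (v[5]=8≤11), i→4 (v[4]=17≥11); i<j, swap → [6,9,4,5,8,17,13,12,15,11]
j→4, i→5; i≥j, return j=4. v = [6,9,4,5,8,17,13,12,15,11]

[6,9,4,5,8,17,13,12,15,11]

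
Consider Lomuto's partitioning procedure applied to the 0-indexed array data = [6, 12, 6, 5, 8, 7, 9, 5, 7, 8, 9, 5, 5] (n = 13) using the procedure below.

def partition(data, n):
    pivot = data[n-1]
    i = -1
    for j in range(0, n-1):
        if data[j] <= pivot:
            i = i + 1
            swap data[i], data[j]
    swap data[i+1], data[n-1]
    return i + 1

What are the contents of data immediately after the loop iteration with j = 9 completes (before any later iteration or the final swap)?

[5, 5, 6, 6, 8, 7, 9, 12, 7, 8, 9, 5, 5]

pivot=5, i=-1
j=0: 6>5, skip
j=1: 12>5, skip
j=2: 6>5, skip
j=3: 5≤5, i=0, swap(0,3) ⇒ [5, 12, 6, 6, 8, 7, 9, 5, 7, 8, 9, 5, 5]
j=4: 8>5, skip
j=5: 7>5, skip
j=6: 9>5, skip
j=7: 5≤5, i=1, swap(1,7) ⇒ [5, 5, 6, 6, 8, 7, 9, 12, 7, 8, 9, 5, 5]
j=8: 7>5, skip
j=9: 8>5, skip
(after j=9) data = [5, 5, 6, 6, 8, 7, 9, 12, 7, 8, 9, 5, 5]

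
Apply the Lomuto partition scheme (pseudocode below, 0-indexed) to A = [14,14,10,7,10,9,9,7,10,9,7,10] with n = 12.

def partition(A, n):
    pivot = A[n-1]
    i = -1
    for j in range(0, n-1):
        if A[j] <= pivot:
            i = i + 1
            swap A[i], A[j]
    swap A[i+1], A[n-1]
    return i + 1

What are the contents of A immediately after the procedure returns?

pivot = A[11] = 10; i = -1
j=0: A[0]=14 > 10 → no swap
j=1: A[1]=14 > 10 → no swap
j=2: A[2]=10 ≤ 10 → i=0, swap A[0],A[2] → [10,14,14,7,10,9,9,7,10,9,7,10]
j=3: A[3]=7 ≤ 10 → i=1, swap A[1],A[3] → [10,7,14,14,10,9,9,7,10,9,7,10]
j=4: A[4]=10 ≤ 10 → i=2, swap A[2],A[4] → [10,7,10,14,14,9,9,7,10,9,7,10]
j=5: A[5]=9 ≤ 10 → i=3, swap A[3],A[5] → [10,7,10,9,14,14,9,7,10,9,7,10]
j=6: A[6]=9 ≤ 10 → i=4, swap A[4],A[6] → [10,7,10,9,9,14,14,7,10,9,7,10]
j=7: A[7]=7 ≤ 10 → i=5, swap A[5],A[7] → [10,7,10,9,9,7,14,14,10,9,7,10]
j=8: A[8]=10 ≤ 10 → i=6, swap A[6],A[8] → [10,7,10,9,9,7,10,14,14,9,7,10]
j=9: A[9]=9 ≤ 10 → i=7, swap A[7],A[9] → [10,7,10,9,9,7,10,9,14,14,7,10]
j=10: A[10]=7 ≤ 10 → i=8, swap A[8],A[10] → [10,7,10,9,9,7,10,9,7,14,14,10]
final swap A[9],A[11] → [10,7,10,9,9,7,10,9,7,10,14,14]; return 9

[10,7,10,9,9,7,10,9,7,10,14,14]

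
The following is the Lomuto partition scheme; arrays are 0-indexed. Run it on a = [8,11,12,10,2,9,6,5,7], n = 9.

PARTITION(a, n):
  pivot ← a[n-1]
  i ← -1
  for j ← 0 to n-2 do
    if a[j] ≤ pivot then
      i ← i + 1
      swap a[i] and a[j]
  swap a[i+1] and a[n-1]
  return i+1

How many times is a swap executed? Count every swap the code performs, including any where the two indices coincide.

pivot = a[8] = 7; i = -1
j=0: a[0]=8 > 7 → no swap
j=1: a[1]=11 > 7 → no swap
j=2: a[2]=12 > 7 → no swap
j=3: a[3]=10 > 7 → no swap
j=4: a[4]=2 ≤ 7 → i=0, swap a[0],a[4] → [2,11,12,10,8,9,6,5,7]
j=5: a[5]=9 > 7 → no swap
j=6: a[6]=6 ≤ 7 → i=1, swap a[1],a[6] → [2,6,12,10,8,9,11,5,7]
j=7: a[7]=5 ≤ 7 → i=2, swap a[2],a[7] → [2,6,5,10,8,9,11,12,7]
final swap a[3],a[8] → [2,6,5,7,8,9,11,12,10]; return 3

4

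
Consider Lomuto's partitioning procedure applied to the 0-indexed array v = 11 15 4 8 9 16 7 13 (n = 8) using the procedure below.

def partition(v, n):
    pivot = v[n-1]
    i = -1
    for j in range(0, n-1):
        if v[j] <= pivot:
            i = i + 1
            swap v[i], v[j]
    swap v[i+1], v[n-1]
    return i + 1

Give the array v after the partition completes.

pivot = v[7] = 13; i = -1
j=0: v[0]=11 ≤ 13 → i=0, swap v[0],v[0] (no change) → 11 15 4 8 9 16 7 13
j=1: v[1]=15 > 13 → no swap
j=2: v[2]=4 ≤ 13 → i=1, swap v[1],v[2] → 11 4 15 8 9 16 7 13
j=3: v[3]=8 ≤ 13 → i=2, swap v[2],v[3] → 11 4 8 15 9 16 7 13
j=4: v[4]=9 ≤ 13 → i=3, swap v[3],v[4] → 11 4 8 9 15 16 7 13
j=5: v[5]=16 > 13 → no swap
j=6: v[6]=7 ≤ 13 → i=4, swap v[4],v[6] → 11 4 8 9 7 16 15 13
final swap v[5],v[7] → 11 4 8 9 7 13 15 16; return 5

11 4 8 9 7 13 15 16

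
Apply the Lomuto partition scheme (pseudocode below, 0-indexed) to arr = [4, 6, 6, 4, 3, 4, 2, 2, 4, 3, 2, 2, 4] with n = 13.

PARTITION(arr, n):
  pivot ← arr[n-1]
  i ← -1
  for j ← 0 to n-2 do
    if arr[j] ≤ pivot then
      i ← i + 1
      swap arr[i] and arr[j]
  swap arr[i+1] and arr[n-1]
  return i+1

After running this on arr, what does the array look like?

[4, 4, 3, 4, 2, 2, 4, 3, 2, 2, 4, 6, 6]

pivot = arr[12] = 4; i = -1
j=0: arr[0]=4 ≤ 4 → i=0, swap arr[0],arr[0] (no change) → [4, 6, 6, 4, 3, 4, 2, 2, 4, 3, 2, 2, 4]
j=1: arr[1]=6 > 4 → no swap
j=2: arr[2]=6 > 4 → no swap
j=3: arr[3]=4 ≤ 4 → i=1, swap arr[1],arr[3] → [4, 4, 6, 6, 3, 4, 2, 2, 4, 3, 2, 2, 4]
j=4: arr[4]=3 ≤ 4 → i=2, swap arr[2],arr[4] → [4, 4, 3, 6, 6, 4, 2, 2, 4, 3, 2, 2, 4]
j=5: arr[5]=4 ≤ 4 → i=3, swap arr[3],arr[5] → [4, 4, 3, 4, 6, 6, 2, 2, 4, 3, 2, 2, 4]
j=6: arr[6]=2 ≤ 4 → i=4, swap arr[4],arr[6] → [4, 4, 3, 4, 2, 6, 6, 2, 4, 3, 2, 2, 4]
j=7: arr[7]=2 ≤ 4 → i=5, swap arr[5],arr[7] → [4, 4, 3, 4, 2, 2, 6, 6, 4, 3, 2, 2, 4]
j=8: arr[8]=4 ≤ 4 → i=6, swap arr[6],arr[8] → [4, 4, 3, 4, 2, 2, 4, 6, 6, 3, 2, 2, 4]
j=9: arr[9]=3 ≤ 4 → i=7, swap arr[7],arr[9] → [4, 4, 3, 4, 2, 2, 4, 3, 6, 6, 2, 2, 4]
j=10: arr[10]=2 ≤ 4 → i=8, swap arr[8],arr[10] → [4, 4, 3, 4, 2, 2, 4, 3, 2, 6, 6, 2, 4]
j=11: arr[11]=2 ≤ 4 → i=9, swap arr[9],arr[11] → [4, 4, 3, 4, 2, 2, 4, 3, 2, 2, 6, 6, 4]
final swap arr[10],arr[12] → [4, 4, 3, 4, 2, 2, 4, 3, 2, 2, 4, 6, 6]; return 10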